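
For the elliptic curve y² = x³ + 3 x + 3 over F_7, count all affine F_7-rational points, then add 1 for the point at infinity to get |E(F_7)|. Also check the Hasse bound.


Affine points = {(1, 0), (3, 2), (3, 5), (4, 3), (4, 4)}; affine count = 5; |E(F_7)| = 6.

Discriminant check: Δ ∝ 4a³ + 27b² = 4·3³ + 27·3² = 4·27 + 27·9 ≡ 1 (mod 7). Nonzero ⇒ E is nonsingular.
For each x ∈ F_7, compute rhs = x³ + 3·x + 3 mod 7, then count y ∈ F_7 with y² ≡ rhs.
  x = 0: rhs = 3, matching y values: none (0 points).
  x = 1: rhs = 0, matching y values: 0 (1 points).
  x = 2: rhs = 3, matching y values: none (0 points).
  x = 3: rhs = 4, matching y values: 2, 5 (2 points).
  x = 4: rhs = 2, matching y values: 3, 4 (2 points).
  x = 5: rhs = 3, matching y values: none (0 points).
  x = 6: rhs = 6, matching y values: none (0 points).
Total affine count: 5.
Full point count |E(F_7)| = 5 + 1 = 6.
Hasse bound: |6 − (7+1)| = |-2| = 2 ≤ 2√7 ≈ 5.2915 ✓.


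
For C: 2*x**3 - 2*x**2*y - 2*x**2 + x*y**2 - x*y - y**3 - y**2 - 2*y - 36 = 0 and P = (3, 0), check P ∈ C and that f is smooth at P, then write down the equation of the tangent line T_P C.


Tangent line at P: 42*x - 23*y - 126 = 0.

Step 1: f(3, 0) = 0, so P lies on C.
Step 2: partial derivatives
  f_x(x, y) = 6*x**2 - 4*x*y - 4*x + y**2 - y, f_y(x, y) = -2*x**2 + 2*x*y - x - 3*y**2 - 2*y - 2.
  f_x(P) = 42, f_y(P) = -23 (gradient nonzero, so P is smooth).
Step 3: tangent line at P: 42·(x − 3) + -23·(y − 0) = 0.
Expanding: 42*x - 23*y - 126 = 0.


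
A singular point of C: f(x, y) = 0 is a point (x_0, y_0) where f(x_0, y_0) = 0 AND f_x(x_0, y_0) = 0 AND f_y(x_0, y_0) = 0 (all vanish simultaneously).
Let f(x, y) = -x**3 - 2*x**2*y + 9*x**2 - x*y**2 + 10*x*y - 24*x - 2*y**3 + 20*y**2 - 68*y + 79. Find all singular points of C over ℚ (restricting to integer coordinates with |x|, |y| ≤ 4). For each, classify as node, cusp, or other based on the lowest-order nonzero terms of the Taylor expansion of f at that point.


Singular points: {(1, 3)}; classification: cusp.

Compute partial derivatives:
  f_x = -3*x**2 - 4*x*y + 18*x - y**2 + 10*y - 24.
  f_y = -2*x**2 - 2*x*y + 10*x - 6*y**2 + 40*y - 68.
Scan x_0 ∈ {−4, ..., 4}. For each x_0, f_y(x_0, y) is a polynomial in y; find its integer roots y ∈ {−4, ..., 4}, then test f_x and f at those candidates.
  x = -4: f_y(-4, y) = -6*y**2 + 48*y - 140; no integer root y with |y| ≤ 4.
  x = -3: f_y(-3, y) = -6*y**2 + 46*y - 116; no integer root y with |y| ≤ 4.
  x = -2: f_y(-2, y) = -6*y**2 + 44*y - 96; no integer root y with |y| ≤ 4.
  x = -1: f_y(-1, y) = -6*y**2 + 42*y - 80; no integer root y with |y| ≤ 4.
  x = 0: f_y(0, y) = -6*y**2 + 40*y - 68; no integer root y with |y| ≤ 4.
  x = 1: f_y(1, y) = -6*y**2 + 38*y - 60; vanishes at y ∈ {3}. (1, 3): f_x = 0, f = 0 — SINGULAR.
  x = 2: f_y(2, y) = -6*y**2 + 36*y - 56; no integer root y with |y| ≤ 4.
  x = 3: f_y(3, y) = -6*y**2 + 34*y - 56; no integer root y with |y| ≤ 4.
  x = 4: f_y(4, y) = -6*y**2 + 32*y - 60; no integer root y with |y| ≤ 4.
Only singular point on the grid: (1, 3).
Classify: substitute x = 1 + u, y = 3 + v and expand: f = -u**3 - 2*u**2*v - u*v**2 - 2*v**3 + v**2.
No constant or linear terms (consistent with a singular point). Quadratic part: v**2. Cubic part: -u**3 - 2*u**2*v - u*v**2 - 2*v**3.
The quadratic part v**2 is a perfect square, so there is a single (double) tangent line v = 0, i.e. y = 3. Restricting the cubic part to that line (v = 0) leaves -u**3 ≠ 0, so f is not divisible by v and the branch is v² ≈ u**3 to lowest order — this is a cusp.
Classification: cusp.


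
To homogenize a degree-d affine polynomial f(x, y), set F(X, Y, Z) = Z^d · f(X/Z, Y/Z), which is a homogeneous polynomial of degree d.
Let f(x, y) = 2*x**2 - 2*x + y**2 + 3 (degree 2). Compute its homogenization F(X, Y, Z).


F(X, Y, Z) = 2*X**2 - 2*X*Z + Y**2 + 3*Z**2

deg(f) = 2.
Substitute x = X/Z, y = Y/Z into f, then multiply by Z^2.
  monomial 2·x^2·y^0 ↦ 2·X^2·Y^0·Z^0.
  monomial -2·x^1·y^0 ↦ -2·X^1·Y^0·Z^1.
  monomial 1·x^0·y^2 ↦ 1·X^0·Y^2·Z^0.
  monomial 3·x^0·y^0 ↦ 3·X^0·Y^0·Z^2.
Collecting: F(X, Y, Z) = 2*X**2 - 2*X*Z + Y**2 + 3*Z**2.


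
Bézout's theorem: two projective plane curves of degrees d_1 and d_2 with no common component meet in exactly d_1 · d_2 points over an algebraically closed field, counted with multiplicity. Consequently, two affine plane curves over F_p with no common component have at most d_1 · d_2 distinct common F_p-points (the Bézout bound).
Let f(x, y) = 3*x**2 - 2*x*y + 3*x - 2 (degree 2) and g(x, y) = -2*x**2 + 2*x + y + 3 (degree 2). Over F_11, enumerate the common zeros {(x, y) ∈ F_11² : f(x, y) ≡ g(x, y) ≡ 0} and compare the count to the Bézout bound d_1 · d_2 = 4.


Common zeros: {(4, 10), (7, 4), (10, 1)}; count = 3; Bézout bound = 4.

deg(f) = 2, deg(g) = 2, so Bézout bound = 4.
Scan x ∈ F_11. For each x, list the y ∈ F_11 with f(x, y) ≡ 0 and those with g(x, y) ≡ 0 (mod 11); the common zeros in that column are the intersection.
  x = 0: f ≡ 0 at y ∈ ∅; g ≡ 0 at y ∈ {8}; common: ∅.
  x = 1: f ≡ 0 at y ∈ {2}; g ≡ 0 at y ∈ {8}; common: ∅.
  x = 2: f ≡ 0 at y ∈ {4}; g ≡ 0 at y ∈ {1}; common: ∅.
  x = 3: f ≡ 0 at y ∈ {2}; g ≡ 0 at y ∈ {9}; common: ∅.
  x = 4: f ≡ 0 at y ∈ {10}; g ≡ 0 at y ∈ {10}; common: {10}.
  x = 5: f ≡ 0 at y ∈ {0}; g ≡ 0 at y ∈ {4}; common: ∅.
  x = 6: f ≡ 0 at y ∈ {3}; g ≡ 0 at y ∈ {2}; common: ∅.
  x = 7: f ≡ 0 at y ∈ {4}; g ≡ 0 at y ∈ {4}; common: {4}.
  x = 8: f ≡ 0 at y ∈ {1}; g ≡ 0 at y ∈ {10}; common: ∅.
  x = 9: f ≡ 0 at y ∈ {10}; g ≡ 0 at y ∈ {9}; common: ∅.
  x = 10: f ≡ 0 at y ∈ {1}; g ≡ 0 at y ∈ {1}; common: {1}.
Collecting: common zeros = {(4, 10), (7, 4), (10, 1)}, so the count is 3.
Comparison with the Bézout bound: 3 ≤ 4 = deg(f)·deg(g), as expected for curves with no common component (the affine F_11-count falls short of the bound because intersections may lie at infinity, over extension fields, or carry multiplicity).


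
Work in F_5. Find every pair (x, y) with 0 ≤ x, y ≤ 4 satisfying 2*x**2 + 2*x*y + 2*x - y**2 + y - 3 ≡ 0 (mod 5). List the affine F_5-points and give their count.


Affine F_5-points: {(0, 2), (0, 4), (2, 2), (2, 3), (4, 1), (4, 3)}; count = 6.

For each of the 25 pairs (x, y) ∈ F_5², evaluate f(x, y) mod 5. Record the zeros.
  x = 0: [0↦2, 1↦2, 2↦0, 3↦1, 4↦0]  zeros at y ∈ {2, 4}
  x = 1: [0↦1, 1↦3, 2↦3, 3↦1, 4↦2]  zeros at y ∈ ∅
  x = 2: [0↦4, 1↦3, 2↦0, 3↦0, 4↦3]  zeros at y ∈ {2, 3}
  x = 3: [0↦1, 1↦2, 2↦1, 3↦3, 4↦3]  zeros at y ∈ ∅
  x = 4: [0↦2, 1↦0, 2↦1, 3↦0, 4↦2]  zeros at y ∈ {1, 3}
Collecting zeros: affine points = {(0, 2), (0, 4), (2, 2), (2, 3), (4, 1), (4, 3)}.
Total count |C(F_5)_aff| = 6.


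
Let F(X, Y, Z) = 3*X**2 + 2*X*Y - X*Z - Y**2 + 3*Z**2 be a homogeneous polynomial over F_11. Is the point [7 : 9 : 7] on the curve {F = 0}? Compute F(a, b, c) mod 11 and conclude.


F(7,9,7) ≡ 4 (mod 11); P is NOT on the curve.

Evaluate F(7, 9, 7) term-by-term (mod 11).
  3*X**2 ↦ 3·49·1·1 = 147
  2*X*Y ↦ 2·7·9·1 = 126
  -X*Z ↦ -1·7·1·7 = -49
  -Y**2 ↦ -1·1·81·1 = -81
  3*Z**2 ↦ 3·1·1·49 = 147
Sum: F(7, 9, 7) = (147) + (126) + (-49) + (-81) + (147) = 290.
Reducing mod 11: 290 ≡ 4 (mod 11).
Since F(a, b, c) ≡ 4 ≠ 0 (mod 11), P does NOT lie on the curve.


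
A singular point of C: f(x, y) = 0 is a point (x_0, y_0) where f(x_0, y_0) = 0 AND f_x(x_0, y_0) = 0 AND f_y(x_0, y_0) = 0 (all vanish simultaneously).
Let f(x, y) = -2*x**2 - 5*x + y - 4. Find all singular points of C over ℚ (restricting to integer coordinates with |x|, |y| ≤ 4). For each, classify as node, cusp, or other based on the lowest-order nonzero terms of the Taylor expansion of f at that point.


No singular points in the scanned grid; C is smooth there.

Compute partial derivatives:
  f_x = -4*x - 5.
  f_y = 1.
f_y = 1 is a nonzero constant, so f_y never vanishes: no point (x, y) can satisfy f = f_x = f_y = 0. In particular no (x, y) ∈ {−4, ..., 4}² is singular; the curve is smooth.


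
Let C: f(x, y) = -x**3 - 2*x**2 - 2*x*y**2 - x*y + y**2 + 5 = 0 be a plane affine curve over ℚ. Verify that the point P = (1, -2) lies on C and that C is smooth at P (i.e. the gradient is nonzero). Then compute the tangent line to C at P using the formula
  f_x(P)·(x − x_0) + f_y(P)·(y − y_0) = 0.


Tangent line at P: -13*x + 3*y + 19 = 0.

Step 1: f(1, -2) = 0, so P lies on C.
Step 2: partial derivatives
  f_x(x, y) = -3*x**2 - 4*x - 2*y**2 - y, f_y(x, y) = -4*x*y - x + 2*y.
  f_x(P) = -13, f_y(P) = 3 (gradient nonzero, so P is smooth).
Step 3: tangent line at P: -13·(x − 1) + 3·(y − -2) = 0.
Expanding: -13*x + 3*y + 19 = 0.


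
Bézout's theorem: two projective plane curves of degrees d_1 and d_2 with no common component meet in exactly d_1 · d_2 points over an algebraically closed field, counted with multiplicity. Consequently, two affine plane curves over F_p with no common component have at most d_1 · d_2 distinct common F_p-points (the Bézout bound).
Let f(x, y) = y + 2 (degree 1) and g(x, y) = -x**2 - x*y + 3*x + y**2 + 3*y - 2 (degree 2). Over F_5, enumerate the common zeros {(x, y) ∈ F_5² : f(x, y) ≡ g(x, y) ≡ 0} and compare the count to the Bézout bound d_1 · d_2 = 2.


Common zeros: {(1, 3), (4, 3)}; count = 2; Bézout bound = 2.

deg(f) = 1, deg(g) = 2, so Bézout bound = 2.
Scan x ∈ F_5. For each x, list the y ∈ F_5 with f(x, y) ≡ 0 and those with g(x, y) ≡ 0 (mod 5); the common zeros in that column are the intersection.
  x = 0: f ≡ 0 at y ∈ {3}; g ≡ 0 at y ∈ ∅; common: ∅.
  x = 1: f ≡ 0 at y ∈ {3}; g ≡ 0 at y ∈ {0, 3}; common: {3}.
  x = 2: f ≡ 0 at y ∈ {3}; g ≡ 0 at y ∈ {0, 4}; common: ∅.
  x = 3: f ≡ 0 at y ∈ {3}; g ≡ 0 at y ∈ ∅; common: ∅.
  x = 4: f ≡ 0 at y ∈ {3}; g ≡ 0 at y ∈ {3}; common: {3}.
Collecting: common zeros = {(1, 3), (4, 3)}, so the count is 2.
Comparison with the Bézout bound: 2 ≤ 2 = deg(f)·deg(g), as expected for curves with no common component (the bound is attained).


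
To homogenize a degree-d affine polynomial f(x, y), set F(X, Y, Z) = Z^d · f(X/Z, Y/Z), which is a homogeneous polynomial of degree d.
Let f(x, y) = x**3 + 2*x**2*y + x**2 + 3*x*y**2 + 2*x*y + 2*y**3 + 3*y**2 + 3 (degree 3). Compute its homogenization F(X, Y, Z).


F(X, Y, Z) = X**3 + 2*X**2*Y + X**2*Z + 3*X*Y**2 + 2*X*Y*Z + 2*Y**3 + 3*Y**2*Z + 3*Z**3

deg(f) = 3.
Substitute x = X/Z, y = Y/Z into f, then multiply by Z^3.
  monomial 1·x^3·y^0 ↦ 1·X^3·Y^0·Z^0.
  monomial 2·x^2·y^1 ↦ 2·X^2·Y^1·Z^0.
  monomial 1·x^2·y^0 ↦ 1·X^2·Y^0·Z^1.
  monomial 3·x^1·y^2 ↦ 3·X^1·Y^2·Z^0.
  monomial 2·x^1·y^1 ↦ 2·X^1·Y^1·Z^1.
  monomial 2·x^0·y^3 ↦ 2·X^0·Y^3·Z^0.
  monomial 3·x^0·y^2 ↦ 3·X^0·Y^2·Z^1.
  monomial 3·x^0·y^0 ↦ 3·X^0·Y^0·Z^3.
Collecting: F(X, Y, Z) = X**3 + 2*X**2*Y + X**2*Z + 3*X*Y**2 + 2*X*Y*Z + 2*Y**3 + 3*Y**2*Z + 3*Z**3.


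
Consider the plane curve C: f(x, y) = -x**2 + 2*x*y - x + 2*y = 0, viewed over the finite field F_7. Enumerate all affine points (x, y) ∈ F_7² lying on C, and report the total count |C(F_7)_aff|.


Affine F_7-points: {(0, 0), (1, 4), (2, 1), (3, 5), (4, 2), (5, 6), (6, 0), (6, 1), (6, 2), (6, 3), (6, 4), (6, 5), (6, 6)}; count = 13.

For each of the 49 pairs (x, y) ∈ F_7², evaluate f(x, y) mod 7. Record the zeros.
  x = 0: [0↦0, 1↦2, 2↦4, 3↦6, 4↦1, 5↦3, 6↦5]  zeros at y ∈ {0}
  x = 1: [0↦5, 1↦2, 2↦6, 3↦3, 4↦0, 5↦4, 6↦1]  zeros at y ∈ {4}
  x = 2: [0↦1, 1↦0, 2↦6, 3↦5, 4↦4, 5↦3, 6↦2]  zeros at y ∈ {1}
  x = 3: [0↦2, 1↦3, 2↦4, 3↦5, 4↦6, 5↦0, 6↦1]  zeros at y ∈ {5}
  x = 4: [0↦1, 1↦4, 2↦0, 3↦3, 4↦6, 5↦2, 6↦5]  zeros at y ∈ {2}
  x = 5: [0↦5, 1↦3, 2↦1, 3↦6, 4↦4, 5↦2, 6↦0]  zeros at y ∈ {6}
  x = 6: [0↦0, 1↦0, 2↦0, 3↦0, 4↦0, 5↦0, 6↦0]  zeros at y ∈ {0, 1, 2, 3, 4, 5, 6}
Collecting zeros: affine points = {(0, 0), (1, 4), (2, 1), (3, 5), (4, 2), (5, 6), (6, 0), (6, 1), (6, 2), (6, 3), (6, 4), (6, 5), (6, 6)}.
Total count |C(F_7)_aff| = 13.


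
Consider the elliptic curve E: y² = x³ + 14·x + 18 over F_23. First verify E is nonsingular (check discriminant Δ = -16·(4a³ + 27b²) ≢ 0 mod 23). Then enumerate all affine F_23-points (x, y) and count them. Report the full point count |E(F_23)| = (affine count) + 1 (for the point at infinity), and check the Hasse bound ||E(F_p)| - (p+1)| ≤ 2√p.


Affine points = {(0, 8), (0, 15), (2, 10), (2, 13), (3, 8), (3, 15), (4, 0), (5, 11), (5, 12), (10, 10), (10, 13), (11, 10), (11, 13), (19, 6), (19, 17), (20, 8), (20, 15), (22, 7), (22, 16)}; affine count = 19; |E(F_23)| = 20.

Discriminant check: Δ ∝ 4a³ + 27b² = 4·14³ + 27·18² = 4·2744 + 27·324 ≡ 13 (mod 23). Nonzero ⇒ E is nonsingular.
For each x ∈ F_23, compute rhs = x³ + 14·x + 18 mod 23, then count y ∈ F_23 with y² ≡ rhs.
  x = 0: rhs = 18, matching y values: 8, 15 (2 points).
  x = 1: rhs = 10, matching y values: none (0 points).
  x = 2: rhs = 8, matching y values: 10, 13 (2 points).
  x = 3: rhs = 18, matching y values: 8, 15 (2 points).
  x = 4: rhs = 0, matching y values: 0 (1 points).
  x = 5: rhs = 6, matching y values: 11, 12 (2 points).
  x = 6: rhs = 19, matching y values: none (0 points).
  x = 7: rhs = 22, matching y values: none (0 points).
  x = 8: rhs = 21, matching y values: none (0 points).
  x = 9: rhs = 22, matching y values: none (0 points).
  x = 10: rhs = 8, matching y values: 10, 13 (2 points).
  x = 11: rhs = 8, matching y values: 10, 13 (2 points).
  x = 12: rhs = 5, matching y values: none (0 points).
  x = 13: rhs = 5, matching y values: none (0 points).
  x = 14: rhs = 14, matching y values: none (0 points).
  x = 15: rhs = 15, matching y values: none (0 points).
  x = 16: rhs = 14, matching y values: none (0 points).
  x = 17: rhs = 17, matching y values: none (0 points).
  x = 18: rhs = 7, matching y values: none (0 points).
  x = 19: rhs = 13, matching y values: 6, 17 (2 points).
  x = 20: rhs = 18, matching y values: 8, 15 (2 points).
  x = 21: rhs = 5, matching y values: none (0 points).
  x = 22: rhs = 3, matching y values: 7, 16 (2 points).
Total affine count: 19.
Full point count |E(F_23)| = 19 + 1 = 20.
Hasse bound: |20 − (23+1)| = |-4| = 4 ≤ 2√23 ≈ 9.5917 ✓.


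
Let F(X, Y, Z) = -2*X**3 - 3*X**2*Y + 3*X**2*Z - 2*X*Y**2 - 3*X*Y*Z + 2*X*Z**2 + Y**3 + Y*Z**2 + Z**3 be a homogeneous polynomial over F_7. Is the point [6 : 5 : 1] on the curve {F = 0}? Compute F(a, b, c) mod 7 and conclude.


F(6,5,1) ≡ 2 (mod 7); P is NOT on the curve.

Evaluate F(6, 5, 1) term-by-term (mod 7).
  -2*X**3 ↦ -2·216·1·1 = -432
  -3*X**2*Y ↦ -3·36·5·1 = -540
  3*X**2*Z ↦ 3·36·1·1 = 108
  -2*X*Y**2 ↦ -2·6·25·1 = -300
  -3*X*Y*Z ↦ -3·6·5·1 = -90
  2*X*Z**2 ↦ 2·6·1·1 = 12
  Y**3 ↦ 1·1·125·1 = 125
  Y*Z**2 ↦ 1·1·5·1 = 5
  Z**3 ↦ 1·1·1·1 = 1
Sum: F(6, 5, 1) = (-432) + (-540) + (108) + (-300) + (-90) + (12) + (125) + (5) + (1) = -1111.
Reducing mod 7: -1111 ≡ 2 (mod 7).
Since F(a, b, c) ≡ 2 ≠ 0 (mod 7), P does NOT lie on the curve.


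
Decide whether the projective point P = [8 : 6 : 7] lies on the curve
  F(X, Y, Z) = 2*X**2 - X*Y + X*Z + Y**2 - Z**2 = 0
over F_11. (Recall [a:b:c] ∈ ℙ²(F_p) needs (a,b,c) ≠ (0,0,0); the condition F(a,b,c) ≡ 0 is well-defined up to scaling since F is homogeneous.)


F(8,6,7) ≡ 2 (mod 11); P is NOT on the curve.

Evaluate F(8, 6, 7) term-by-term (mod 11).
  2*X**2 ↦ 2·64·1·1 = 128
  -X*Y ↦ -1·8·6·1 = -48
  X*Z ↦ 1·8·1·7 = 56
  Y**2 ↦ 1·1·36·1 = 36
  -Z**2 ↦ -1·1·1·49 = -49
Sum: F(8, 6, 7) = (128) + (-48) + (56) + (36) + (-49) = 123.
Reducing mod 11: 123 ≡ 2 (mod 11).
Since F(a, b, c) ≡ 2 ≠ 0 (mod 11), P does NOT lie on the curve.


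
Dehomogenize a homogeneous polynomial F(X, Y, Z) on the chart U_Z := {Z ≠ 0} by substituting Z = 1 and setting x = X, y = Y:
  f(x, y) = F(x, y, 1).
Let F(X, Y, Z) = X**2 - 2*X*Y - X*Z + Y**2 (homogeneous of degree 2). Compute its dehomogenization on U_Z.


f(x, y) = x**2 - 2*x*y - x + y**2

On U_Z we set Z = 1. Each monomial c·X^i·Y^j·Z^k in F becomes c·x^i·y^j·1^k = c·x^i·y^j.
Substituting Z = 1: F(X, Y, 1) = x**2 - 2*x*y - x + y**2.
Note: deg(f) ≤ deg(F) = 2; strict inequality happens when F is divisible by Z (lost terms).


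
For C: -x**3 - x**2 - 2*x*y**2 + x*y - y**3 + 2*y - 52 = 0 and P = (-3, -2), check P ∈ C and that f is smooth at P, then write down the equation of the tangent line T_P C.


Tangent line at P: -31*x - 37*y - 167 = 0.

Step 1: f(-3, -2) = 0, so P lies on C.
Step 2: partial derivatives
  f_x(x, y) = -3*x**2 - 2*x - 2*y**2 + y, f_y(x, y) = -4*x*y + x - 3*y**2 + 2.
  f_x(P) = -31, f_y(P) = -37 (gradient nonzero, so P is smooth).
Step 3: tangent line at P: -31·(x − -3) + -37·(y − -2) = 0.
Expanding: -31*x - 37*y - 167 = 0.


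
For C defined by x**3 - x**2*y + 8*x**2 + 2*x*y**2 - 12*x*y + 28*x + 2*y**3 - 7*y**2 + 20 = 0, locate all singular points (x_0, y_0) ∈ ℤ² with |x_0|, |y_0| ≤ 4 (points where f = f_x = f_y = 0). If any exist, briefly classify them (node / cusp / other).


Singular points: {(-2, 2)}; classification: cusp.

Compute partial derivatives:
  f_x = 3*x**2 - 2*x*y + 16*x + 2*y**2 - 12*y + 28.
  f_y = -x**2 + 4*x*y - 12*x + 6*y**2 - 14*y.
Scan x_0 ∈ {−4, ..., 4}. For each x_0, f_y(x_0, y) is a polynomial in y; find its integer roots y ∈ {−4, ..., 4}, then test f_x and f at those candidates.
  x = -4: f_y(-4, y) = 6*y**2 - 30*y + 32; no integer root y with |y| ≤ 4.
  x = -3: f_y(-3, y) = 6*y**2 - 26*y + 27; no integer root y with |y| ≤ 4.
  x = -2: f_y(-2, y) = 6*y**2 - 22*y + 20; vanishes at y ∈ {2}. (-2, 2): f_x = 0, f = 0 — SINGULAR.
  x = -1: f_y(-1, y) = 6*y**2 - 18*y + 11; no integer root y with |y| ≤ 4.
  x = 0: f_y(0, y) = 6*y**2 - 14*y; vanishes at y ∈ {0}. (0, 0): f_x = 28 ≠ 0.
  x = 1: f_y(1, y) = 6*y**2 - 10*y - 13; no integer root y with |y| ≤ 4.
  x = 2: f_y(2, y) = 6*y**2 - 6*y - 28; no integer root y with |y| ≤ 4.
  x = 3: f_y(3, y) = 6*y**2 - 2*y - 45; no integer root y with |y| ≤ 4.
  x = 4: f_y(4, y) = 6*y**2 + 2*y - 64; no integer root y with |y| ≤ 4.
Only singular point on the grid: (-2, 2).
Classify: substitute x = -2 + u, y = 2 + v and expand: f = u**3 - u**2*v + 2*u*v**2 + 2*v**3 + v**2.
No constant or linear terms (consistent with a singular point). Quadratic part: v**2. Cubic part: u**3 - u**2*v + 2*u*v**2 + 2*v**3.
The quadratic part v**2 is a perfect square, so there is a single (double) tangent line v = 0, i.e. y = 2. Restricting the cubic part to that line (v = 0) leaves u**3 ≠ 0, so f is not divisible by v and the branch is v² ≈ -u**3 to lowest order — this is a cusp.
Classification: cusp.


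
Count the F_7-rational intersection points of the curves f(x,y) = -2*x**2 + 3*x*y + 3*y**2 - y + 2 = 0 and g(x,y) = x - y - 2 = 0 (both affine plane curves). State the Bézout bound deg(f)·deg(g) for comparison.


Common zeros: {(5, 3)}; count = 1; Bézout bound = 2.

deg(f) = 2, deg(g) = 1, so Bézout bound = 2.
Scan x ∈ F_7. For each x, list the y ∈ F_7 with f(x, y) ≡ 0 and those with g(x, y) ≡ 0 (mod 7); the common zeros in that column are the intersection.
  x = 0: f ≡ 0 at y ∈ ∅; g ≡ 0 at y ∈ {5}; common: ∅.
  x = 1: f ≡ 0 at y ∈ {0, 4}; g ≡ 0 at y ∈ {6}; common: ∅.
  x = 2: f ≡ 0 at y ∈ ∅; g ≡ 0 at y ∈ {0}; common: ∅.
  x = 3: f ≡ 0 at y ∈ {3, 6}; g ≡ 0 at y ∈ {1}; common: ∅.
  x = 4: f ≡ 0 at y ∈ ∅; g ≡ 0 at y ∈ {2}; common: ∅.
  x = 5: f ≡ 0 at y ∈ {3, 4}; g ≡ 0 at y ∈ {3}; common: {3}.
  x = 6: f ≡ 0 at y ∈ {0, 6}; g ≡ 0 at y ∈ {4}; common: ∅.
Collecting: common zeros = {(5, 3)}, so the count is 1.
Comparison with the Bézout bound: 1 ≤ 2 = deg(f)·deg(g), as expected for curves with no common component (the affine F_7-count falls short of the bound because intersections may lie at infinity, over extension fields, or carry multiplicity).


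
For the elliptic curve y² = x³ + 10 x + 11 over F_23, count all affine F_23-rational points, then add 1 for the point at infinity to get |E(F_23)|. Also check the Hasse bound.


Affine points = {(2, 4), (2, 19), (4, 0), (5, 5), (5, 18), (9, 5), (9, 18), (11, 7), (11, 16), (16, 9), (16, 14), (20, 0), (21, 11), (21, 12), (22, 0)}; affine count = 15; |E(F_23)| = 16.

Discriminant check: Δ ∝ 4a³ + 27b² = 4·10³ + 27·11² = 4·1000 + 27·121 ≡ 22 (mod 23). Nonzero ⇒ E is nonsingular.
For each x ∈ F_23, compute rhs = x³ + 10·x + 11 mod 23, then count y ∈ F_23 with y² ≡ rhs.
  x = 0: rhs = 11, matching y values: none (0 points).
  x = 1: rhs = 22, matching y values: none (0 points).
  x = 2: rhs = 16, matching y values: 4, 19 (2 points).
  x = 3: rhs = 22, matching y values: none (0 points).
  x = 4: rhs = 0, matching y values: 0 (1 points).
  x = 5: rhs = 2, matching y values: 5, 18 (2 points).
  x = 6: rhs = 11, matching y values: none (0 points).
  x = 7: rhs = 10, matching y values: none (0 points).
  x = 8: rhs = 5, matching y values: none (0 points).
  x = 9: rhs = 2, matching y values: 5, 18 (2 points).
  x = 10: rhs = 7, matching y values: none (0 points).
  x = 11: rhs = 3, matching y values: 7, 16 (2 points).
  x = 12: rhs = 19, matching y values: none (0 points).
  x = 13: rhs = 15, matching y values: none (0 points).
  x = 14: rhs = 20, matching y values: none (0 points).
  x = 15: rhs = 17, matching y values: none (0 points).
  x = 16: rhs = 12, matching y values: 9, 14 (2 points).
  x = 17: rhs = 11, matching y values: none (0 points).
  x = 18: rhs = 20, matching y values: none (0 points).
  x = 19: rhs = 22, matching y values: none (0 points).
  x = 20: rhs = 0, matching y values: 0 (1 points).
  x = 21: rhs = 6, matching y values: 11, 12 (2 points).
  x = 22: rhs = 0, matching y values: 0 (1 points).
Total affine count: 15.
Full point count |E(F_23)| = 15 + 1 = 16.
Hasse bound: |16 − (23+1)| = |-8| = 8 ≤ 2√23 ≈ 9.5917 ✓.


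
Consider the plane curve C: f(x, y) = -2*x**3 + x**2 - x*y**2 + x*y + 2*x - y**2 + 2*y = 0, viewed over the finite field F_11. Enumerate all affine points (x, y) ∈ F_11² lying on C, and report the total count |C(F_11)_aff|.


Affine F_11-points: {(0, 0), (0, 2), (5, 5), (5, 9), (6, 2), (6, 7), (7, 4), (10, 10)}; count = 8.

For each of the 121 pairs (x, y) ∈ F_11², evaluate f(x, y) mod 11. Record the zeros.
  x = 0: [0↦0, 1↦1, 2↦0, 3↦8, 4↦3, 5↦7, 6↦9, 7↦9, 8↦7, 9↦3, 10↦8]  zeros at y ∈ {0, 2}
  x = 1: [0↦1, 1↦2, 2↦10, 3↦3, 4↦3, 5↦10, 6↦2, 7↦1, 8↦7, 9↦9, 10↦7]  zeros at y ∈ ∅
  x = 2: [0↦3, 1↦4, 2↦10, 3↦10, 4↦4, 5↦3, 6↦7, 7↦5, 8↦8, 9↦5, 10↦7]  zeros at y ∈ ∅
  x = 3: [0↦5, 1↦6, 2↦10, 3↦6, 4↦5, 5↦7, 6↦1, 7↦9, 8↦9, 9↦1, 10↦7]  zeros at y ∈ ∅
  x = 4: [0↦6, 1↦7, 2↦9, 3↦1, 4↦5, 5↦10, 6↦5, 7↦1, 8↦9, 9↦7, 10↦6]  zeros at y ∈ ∅
  x = 5: [0↦5, 1↦6, 2↦6, 3↦5, 4↦3, 5↦0, 6↦7, 7↦2, 8↦7, 9↦0, 10↦3]  zeros at y ∈ {5, 9}
  x = 6: [0↦1, 1↦2, 2↦0, 3↦6, 4↦9, 5↦9, 6↦6, 7↦0, 8↦2, 9↦1, 10↦8]  zeros at y ∈ {2, 7}
  x = 7: [0↦4, 1↦5, 2↦1, 3↦3, 4↦0, 5↦3, 6↦1, 7↦5, 8↦4, 9↦9, 10↦9]  zeros at y ∈ {4}
  x = 8: [0↦2, 1↦3, 2↦8, 3↦6, 4↦8, 5↦3, 6↦2, 7↦5, 8↦1, 9↦1, 10↦5]  zeros at y ∈ ∅
  x = 9: [0↦5, 1↦6, 2↦9, 3↦3, 4↦10, 5↦8, 6↦8, 7↦10, 8↦3, 9↦9, 10↦6]  zeros at y ∈ ∅
  x = 10: [0↦1, 1↦2, 2↦3, 3↦4, 4↦5, 5↦6, 6↦7, 7↦8, 8↦9, 9↦10, 10↦0]  zeros at y ∈ {10}
Collecting zeros: affine points = {(0, 0), (0, 2), (5, 5), (5, 9), (6, 2), (6, 7), (7, 4), (10, 10)}.
Total count |C(F_11)_aff| = 8.


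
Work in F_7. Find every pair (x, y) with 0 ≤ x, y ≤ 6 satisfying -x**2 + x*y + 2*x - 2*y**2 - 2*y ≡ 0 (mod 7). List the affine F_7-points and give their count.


Affine F_7-points: {(0, 0), (0, 6), (1, 4), (1, 6), (2, 0), (5, 1), (5, 4)}; count = 7.

For each of the 49 pairs (x, y) ∈ F_7², evaluate f(x, y) mod 7. Record the zeros.
  x = 0: [0↦0, 1↦3, 2↦2, 3↦4, 4↦2, 5↦3, 6↦0]  zeros at y ∈ {0, 6}
  x = 1: [0↦1, 1↦5, 2↦5, 3↦1, 4↦0, 5↦2, 6↦0]  zeros at y ∈ {4, 6}
  x = 2: [0↦0, 1↦5, 2↦6, 3↦3, 4↦3, 5↦6, 6↦5]  zeros at y ∈ {0}
  x = 3: [0↦4, 1↦3, 2↦5, 3↦3, 4↦4, 5↦1, 6↦1]  zeros at y ∈ ∅
  x = 4: [0↦6, 1↦6, 2↦2, 3↦1, 4↦3, 5↦1, 6↦2]  zeros at y ∈ ∅
  x = 5: [0↦6, 1↦0, 2↦4, 3↦4, 4↦0, 5↦6, 6↦1]  zeros at y ∈ {1, 4}
  x = 6: [0↦4, 1↦6, 2↦4, 3↦5, 4↦2, 5↦2, 6↦5]  zeros at y ∈ ∅
Collecting zeros: affine points = {(0, 0), (0, 6), (1, 4), (1, 6), (2, 0), (5, 1), (5, 4)}.
Total count |C(F_7)_aff| = 7.


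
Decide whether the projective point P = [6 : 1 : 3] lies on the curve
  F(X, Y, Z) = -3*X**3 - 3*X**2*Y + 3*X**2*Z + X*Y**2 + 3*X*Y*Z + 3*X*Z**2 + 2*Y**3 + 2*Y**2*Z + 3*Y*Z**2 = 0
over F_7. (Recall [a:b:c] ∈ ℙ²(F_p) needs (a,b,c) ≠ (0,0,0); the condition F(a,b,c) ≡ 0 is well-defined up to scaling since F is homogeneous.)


F(6,1,3) ≡ 0 (mod 7); P is on the curve.

Evaluate F(6, 1, 3) term-by-term (mod 7).
  -3*X**3 ↦ -3·216·1·1 = -648
  -3*X**2*Y ↦ -3·36·1·1 = -108
  3*X**2*Z ↦ 3·36·1·3 = 324
  X*Y**2 ↦ 1·6·1·1 = 6
  3*X*Y*Z ↦ 3·6·1·3 = 54
  3*X*Z**2 ↦ 3·6·1·9 = 162
  2*Y**3 ↦ 2·1·1·1 = 2
  2*Y**2*Z ↦ 2·1·1·3 = 6
  3*Y*Z**2 ↦ 3·1·1·9 = 27
Sum: F(6, 1, 3) = (-648) + (-108) + (324) + (6) + (54) + (162) + (2) + (6) + (27) = -175.
Reducing mod 7: -175 ≡ 0 (mod 7).
Since F(a, b, c) ≡ 0 (mod 7), P lies on the curve.


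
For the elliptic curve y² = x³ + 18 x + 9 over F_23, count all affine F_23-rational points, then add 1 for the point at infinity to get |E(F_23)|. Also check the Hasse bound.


Affine points = {(0, 3), (0, 20), (7, 8), (7, 15), (9, 7), (9, 16), (10, 4), (10, 19), (13, 5), (13, 18), (16, 0), (18, 1), (18, 22), (22, 6), (22, 17)}; affine count = 15; |E(F_23)| = 16.

Discriminant check: Δ ∝ 4a³ + 27b² = 4·18³ + 27·9² = 4·5832 + 27·81 ≡ 8 (mod 23). Nonzero ⇒ E is nonsingular.
For each x ∈ F_23, compute rhs = x³ + 18·x + 9 mod 23, then count y ∈ F_23 with y² ≡ rhs.
  x = 0: rhs = 9, matching y values: 3, 20 (2 points).
  x = 1: rhs = 5, matching y values: none (0 points).
  x = 2: rhs = 7, matching y values: none (0 points).
  x = 3: rhs = 21, matching y values: none (0 points).
  x = 4: rhs = 7, matching y values: none (0 points).
  x = 5: rhs = 17, matching y values: none (0 points).
  x = 6: rhs = 11, matching y values: none (0 points).
  x = 7: rhs = 18, matching y values: 8, 15 (2 points).
  x = 8: rhs = 21, matching y values: none (0 points).
  x = 9: rhs = 3, matching y values: 7, 16 (2 points).
  x = 10: rhs = 16, matching y values: 4, 19 (2 points).
  x = 11: rhs = 20, matching y values: none (0 points).
  x = 12: rhs = 21, matching y values: none (0 points).
  x = 13: rhs = 2, matching y values: 5, 18 (2 points).
  x = 14: rhs = 15, matching y values: none (0 points).
  x = 15: rhs = 20, matching y values: none (0 points).
  x = 16: rhs = 0, matching y values: 0 (1 points).
  x = 17: rhs = 7, matching y values: none (0 points).
  x = 18: rhs = 1, matching y values: 1, 22 (2 points).
  x = 19: rhs = 11, matching y values: none (0 points).
  x = 20: rhs = 20, matching y values: none (0 points).
  x = 21: rhs = 11, matching y values: none (0 points).
  x = 22: rhs = 13, matching y values: 6, 17 (2 points).
Total affine count: 15.
Full point count |E(F_23)| = 15 + 1 = 16.
Hasse bound: |16 − (23+1)| = |-8| = 8 ≤ 2√23 ≈ 9.5917 ✓.


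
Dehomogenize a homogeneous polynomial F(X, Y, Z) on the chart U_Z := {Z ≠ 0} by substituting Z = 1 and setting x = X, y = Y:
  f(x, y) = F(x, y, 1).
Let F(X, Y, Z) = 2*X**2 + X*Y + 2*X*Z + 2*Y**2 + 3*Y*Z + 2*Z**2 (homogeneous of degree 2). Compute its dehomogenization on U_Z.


f(x, y) = 2*x**2 + x*y + 2*x + 2*y**2 + 3*y + 2

On U_Z we set Z = 1. Each monomial c·X^i·Y^j·Z^k in F becomes c·x^i·y^j·1^k = c·x^i·y^j.
Substituting Z = 1: F(X, Y, 1) = 2*x**2 + x*y + 2*x + 2*y**2 + 3*y + 2.
Note: deg(f) ≤ deg(F) = 2; strict inequality happens when F is divisible by Z (lost terms).


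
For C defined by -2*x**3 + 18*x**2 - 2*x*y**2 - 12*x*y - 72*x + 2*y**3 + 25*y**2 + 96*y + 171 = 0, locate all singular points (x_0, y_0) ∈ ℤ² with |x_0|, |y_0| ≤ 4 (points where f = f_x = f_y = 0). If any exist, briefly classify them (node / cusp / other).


Singular points: {(3, -3)}; classification: cusp.

Compute partial derivatives:
  f_x = -6*x**2 + 36*x - 2*y**2 - 12*y - 72.
  f_y = -4*x*y - 12*x + 6*y**2 + 50*y + 96.
Scan x_0 ∈ {−4, ..., 4}. For each x_0, f_y(x_0, y) is a polynomial in y; find its integer roots y ∈ {−4, ..., 4}, then test f_x and f at those candidates.
  x = -4: f_y(-4, y) = 6*y**2 + 66*y + 144; vanishes at y ∈ {-3}. (-4, -3): f_x = -294 ≠ 0.
  x = -3: f_y(-3, y) = 6*y**2 + 62*y + 132; vanishes at y ∈ {-3}. (-3, -3): f_x = -216 ≠ 0.
  x = -2: f_y(-2, y) = 6*y**2 + 58*y + 120; vanishes at y ∈ {-3}. (-2, -3): f_x = -150 ≠ 0.
  x = -1: f_y(-1, y) = 6*y**2 + 54*y + 108; vanishes at y ∈ {-3}. (-1, -3): f_x = -96 ≠ 0.
  x = 0: f_y(0, y) = 6*y**2 + 50*y + 96; vanishes at y ∈ {-3}. (0, -3): f_x = -54 ≠ 0.
  x = 1: f_y(1, y) = 6*y**2 + 46*y + 84; vanishes at y ∈ {-3}. (1, -3): f_x = -24 ≠ 0.
  x = 2: f_y(2, y) = 6*y**2 + 42*y + 72; vanishes at y ∈ {-4, -3}. (2, -4): f_x = -8 ≠ 0; (2, -3): f_x = -6 ≠ 0.
  x = 3: f_y(3, y) = 6*y**2 + 38*y + 60; vanishes at y ∈ {-3}. (3, -3): f_x = 0, f = 0 — SINGULAR.
  x = 4: f_y(4, y) = 6*y**2 + 34*y + 48; vanishes at y ∈ {-3}. (4, -3): f_x = -6 ≠ 0.
Only singular point on the grid: (3, -3).
Classify: substitute x = 3 + u, y = -3 + v and expand: f = -2*u**3 - 2*u*v**2 + 2*v**3 + v**2.
No constant or linear terms (consistent with a singular point). Quadratic part: v**2. Cubic part: -2*u**3 - 2*u*v**2 + 2*v**3.
The quadratic part v**2 is a perfect square, so there is a single (double) tangent line v = 0, i.e. y = -3. Restricting the cubic part to that line (v = 0) leaves -2*u**3 ≠ 0, so f is not divisible by v and the branch is v² ≈ 2*u**3 to lowest order — this is a cusp.
Classification: cusp.


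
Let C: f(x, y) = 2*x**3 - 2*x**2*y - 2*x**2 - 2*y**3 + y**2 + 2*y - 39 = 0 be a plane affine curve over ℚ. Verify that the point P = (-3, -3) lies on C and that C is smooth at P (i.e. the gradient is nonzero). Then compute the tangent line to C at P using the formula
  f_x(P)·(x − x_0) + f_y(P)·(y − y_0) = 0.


Tangent line at P: 30*x - 76*y - 138 = 0.

Step 1: f(-3, -3) = 0, so P lies on C.
Step 2: partial derivatives
  f_x(x, y) = 6*x**2 - 4*x*y - 4*x, f_y(x, y) = -2*x**2 - 6*y**2 + 2*y + 2.
  f_x(P) = 30, f_y(P) = -76 (gradient nonzero, so P is smooth).
Step 3: tangent line at P: 30·(x − -3) + -76·(y − -3) = 0.
Expanding: 30*x - 76*y - 138 = 0.


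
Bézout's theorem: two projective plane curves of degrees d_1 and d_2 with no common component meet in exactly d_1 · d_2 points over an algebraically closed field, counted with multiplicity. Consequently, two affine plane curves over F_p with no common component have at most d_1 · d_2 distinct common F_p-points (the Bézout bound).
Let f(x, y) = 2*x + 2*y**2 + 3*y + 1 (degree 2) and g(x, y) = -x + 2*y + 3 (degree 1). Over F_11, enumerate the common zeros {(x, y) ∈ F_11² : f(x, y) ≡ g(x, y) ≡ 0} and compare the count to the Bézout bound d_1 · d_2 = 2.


Common zeros: {(4, 6), (6, 7)}; count = 2; Bézout bound = 2.

deg(f) = 2, deg(g) = 1, so Bézout bound = 2.
Scan x ∈ F_11. For each x, list the y ∈ F_11 with f(x, y) ≡ 0 and those with g(x, y) ≡ 0 (mod 11); the common zeros in that column are the intersection.
  x = 0: f ≡ 0 at y ∈ {5, 10}; g ≡ 0 at y ∈ {4}; common: ∅.
  x = 1: f ≡ 0 at y ∈ ∅; g ≡ 0 at y ∈ {10}; common: ∅.
  x = 2: f ≡ 0 at y ∈ ∅; g ≡ 0 at y ∈ {5}; common: ∅.
  x = 3: f ≡ 0 at y ∈ ∅; g ≡ 0 at y ∈ {0}; common: ∅.
  x = 4: f ≡ 0 at y ∈ {6, 9}; g ≡ 0 at y ∈ {6}; common: {6}.
  x = 5: f ≡ 0 at y ∈ {0, 4}; g ≡ 0 at y ∈ {1}; common: ∅.
  x = 6: f ≡ 0 at y ∈ {7, 8}; g ≡ 0 at y ∈ {7}; common: {7}.
  x = 7: f ≡ 0 at y ∈ ∅; g ≡ 0 at y ∈ {2}; common: ∅.
  x = 8: f ≡ 0 at y ∈ {1, 3}; g ≡ 0 at y ∈ {8}; common: ∅.
  x = 9: f ≡ 0 at y ∈ {2}; g ≡ 0 at y ∈ {3}; common: ∅.
  x = 10: f ≡ 0 at y ∈ ∅; g ≡ 0 at y ∈ {9}; common: ∅.
Collecting: common zeros = {(4, 6), (6, 7)}, so the count is 2.
Comparison with the Bézout bound: 2 ≤ 2 = deg(f)·deg(g), as expected for curves with no common component (the bound is attained).


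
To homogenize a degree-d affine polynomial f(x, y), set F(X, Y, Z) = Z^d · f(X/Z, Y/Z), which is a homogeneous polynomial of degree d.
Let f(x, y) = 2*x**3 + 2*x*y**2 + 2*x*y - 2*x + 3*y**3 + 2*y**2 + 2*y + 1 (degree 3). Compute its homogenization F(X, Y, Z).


F(X, Y, Z) = 2*X**3 + 2*X*Y**2 + 2*X*Y*Z - 2*X*Z**2 + 3*Y**3 + 2*Y**2*Z + 2*Y*Z**2 + Z**3

deg(f) = 3.
Substitute x = X/Z, y = Y/Z into f, then multiply by Z^3.
  monomial 2·x^3·y^0 ↦ 2·X^3·Y^0·Z^0.
  monomial 2·x^1·y^2 ↦ 2·X^1·Y^2·Z^0.
  monomial 2·x^1·y^1 ↦ 2·X^1·Y^1·Z^1.
  monomial -2·x^1·y^0 ↦ -2·X^1·Y^0·Z^2.
  monomial 3·x^0·y^3 ↦ 3·X^0·Y^3·Z^0.
  monomial 2·x^0·y^2 ↦ 2·X^0·Y^2·Z^1.
  monomial 2·x^0·y^1 ↦ 2·X^0·Y^1·Z^2.
  monomial 1·x^0·y^0 ↦ 1·X^0·Y^0·Z^3.
Collecting: F(X, Y, Z) = 2*X**3 + 2*X*Y**2 + 2*X*Y*Z - 2*X*Z**2 + 3*Y**3 + 2*Y**2*Z + 2*Y*Z**2 + Z**3.


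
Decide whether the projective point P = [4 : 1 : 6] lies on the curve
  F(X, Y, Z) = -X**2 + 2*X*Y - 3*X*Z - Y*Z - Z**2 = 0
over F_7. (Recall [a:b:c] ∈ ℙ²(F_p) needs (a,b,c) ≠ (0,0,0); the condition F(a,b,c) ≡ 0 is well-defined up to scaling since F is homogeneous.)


F(4,1,6) ≡ 4 (mod 7); P is NOT on the curve.

Evaluate F(4, 1, 6) term-by-term (mod 7).
  -X**2 ↦ -1·16·1·1 = -16
  2*X*Y ↦ 2·4·1·1 = 8
  -3*X*Z ↦ -3·4·1·6 = -72
  -Y*Z ↦ -1·1·1·6 = -6
  -Z**2 ↦ -1·1·1·36 = -36
Sum: F(4, 1, 6) = (-16) + (8) + (-72) + (-6) + (-36) = -122.
Reducing mod 7: -122 ≡ 4 (mod 7).
Since F(a, b, c) ≡ 4 ≠ 0 (mod 7), P does NOT lie on the curve.


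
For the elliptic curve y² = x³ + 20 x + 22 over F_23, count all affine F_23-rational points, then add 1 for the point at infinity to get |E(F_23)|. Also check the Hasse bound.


Affine points = {(2, 1), (2, 22), (6, 6), (6, 17), (8, 2), (8, 21), (10, 7), (10, 16), (11, 3), (11, 20), (12, 9), (12, 14), (13, 8), (13, 15), (17, 10), (17, 13), (18, 2), (18, 21), (19, 4), (19, 19), (20, 2), (20, 21), (22, 1), (22, 22)}; affine count = 24; |E(F_23)| = 25.

Discriminant check: Δ ∝ 4a³ + 27b² = 4·20³ + 27·22² = 4·8000 + 27·484 ≡ 11 (mod 23). Nonzero ⇒ E is nonsingular.
For each x ∈ F_23, compute rhs = x³ + 20·x + 22 mod 23, then count y ∈ F_23 with y² ≡ rhs.
  x = 0: rhs = 22, matching y values: none (0 points).
  x = 1: rhs = 20, matching y values: none (0 points).
  x = 2: rhs = 1, matching y values: 1, 22 (2 points).
  x = 3: rhs = 17, matching y values: none (0 points).
  x = 4: rhs = 5, matching y values: none (0 points).
  x = 5: rhs = 17, matching y values: none (0 points).
  x = 6: rhs = 13, matching y values: 6, 17 (2 points).
  x = 7: rhs = 22, matching y values: none (0 points).
  x = 8: rhs = 4, matching y values: 2, 21 (2 points).
  x = 9: rhs = 11, matching y values: none (0 points).
  x = 10: rhs = 3, matching y values: 7, 16 (2 points).
  x = 11: rhs = 9, matching y values: 3, 20 (2 points).
  x = 12: rhs = 12, matching y values: 9, 14 (2 points).
  x = 13: rhs = 18, matching y values: 8, 15 (2 points).
  x = 14: rhs = 10, matching y values: none (0 points).
  x = 15: rhs = 17, matching y values: none (0 points).
  x = 16: rhs = 22, matching y values: none (0 points).
  x = 17: rhs = 8, matching y values: 10, 13 (2 points).
  x = 18: rhs = 4, matching y values: 2, 21 (2 points).
  x = 19: rhs = 16, matching y values: 4, 19 (2 points).
  x = 20: rhs = 4, matching y values: 2, 21 (2 points).
  x = 21: rhs = 20, matching y values: none (0 points).
  x = 22: rhs = 1, matching y values: 1, 22 (2 points).
Total affine count: 24.
Full point count |E(F_23)| = 24 + 1 = 25.
Hasse bound: |25 − (23+1)| = |1| = 1 ≤ 2√23 ≈ 9.5917 ✓.


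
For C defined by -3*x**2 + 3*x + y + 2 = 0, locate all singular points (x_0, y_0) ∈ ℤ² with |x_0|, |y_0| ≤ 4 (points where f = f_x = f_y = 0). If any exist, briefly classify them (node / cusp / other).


No singular points in the scanned grid; C is smooth there.

Compute partial derivatives:
  f_x = 3 - 6*x.
  f_y = 1.
f_y = 1 is a nonzero constant, so f_y never vanishes: no point (x, y) can satisfy f = f_x = f_y = 0. In particular no (x, y) ∈ {−4, ..., 4}² is singular; the curve is smooth.


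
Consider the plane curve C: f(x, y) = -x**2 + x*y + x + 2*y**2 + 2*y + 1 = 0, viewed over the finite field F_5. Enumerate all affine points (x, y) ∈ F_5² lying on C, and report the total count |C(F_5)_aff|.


Affine F_5-points: {(0, 1), (0, 3), (1, 2), (1, 4), (2, 1), (2, 2), (3, 0), (4, 3), (4, 4)}; count = 9.

For each of the 25 pairs (x, y) ∈ F_5², evaluate f(x, y) mod 5. Record the zeros.
  x = 0: [0↦1, 1↦0, 2↦3, 3↦0, 4↦1]  zeros at y ∈ {1, 3}
  x = 1: [0↦1, 1↦1, 2↦0, 3↦3, 4↦0]  zeros at y ∈ {2, 4}
  x = 2: [0↦4, 1↦0, 2↦0, 3↦4, 4↦2]  zeros at y ∈ {1, 2}
  x = 3: [0↦0, 1↦2, 2↦3, 3↦3, 4↦2]  zeros at y ∈ {0}
  x = 4: [0↦4, 1↦2, 2↦4, 3↦0, 4↦0]  zeros at y ∈ {3, 4}
Collecting zeros: affine points = {(0, 1), (0, 3), (1, 2), (1, 4), (2, 1), (2, 2), (3, 0), (4, 3), (4, 4)}.
Total count |C(F_5)_aff| = 9.


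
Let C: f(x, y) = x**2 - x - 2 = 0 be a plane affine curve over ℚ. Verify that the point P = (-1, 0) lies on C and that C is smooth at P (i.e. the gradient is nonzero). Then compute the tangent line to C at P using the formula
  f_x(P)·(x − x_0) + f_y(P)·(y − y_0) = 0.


Tangent line at P: -3*x - 3 = 0.

Step 1: f(-1, 0) = 0, so P lies on C.
Step 2: partial derivatives
  f_x(x, y) = 2*x - 1, f_y(x, y) = 0.
  f_x(P) = -3, f_y(P) = 0 (gradient nonzero, so P is smooth).
Step 3: tangent line at P: -3·(x − -1) + 0·(y − 0) = 0.
Expanding: -3*x - 3 = 0.


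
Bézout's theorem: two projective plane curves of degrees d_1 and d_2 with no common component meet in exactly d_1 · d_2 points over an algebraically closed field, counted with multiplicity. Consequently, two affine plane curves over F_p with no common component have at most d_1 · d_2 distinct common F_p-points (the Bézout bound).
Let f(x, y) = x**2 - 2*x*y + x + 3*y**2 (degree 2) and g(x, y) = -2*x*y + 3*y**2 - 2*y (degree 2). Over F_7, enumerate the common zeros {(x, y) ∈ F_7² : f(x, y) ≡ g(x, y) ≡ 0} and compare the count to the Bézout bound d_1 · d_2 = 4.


Common zeros: {(0, 0), (1, 6), (6, 0)}; count = 3; Bézout bound = 4.

deg(f) = 2, deg(g) = 2, so Bézout bound = 4.
Scan x ∈ F_7. For each x, list the y ∈ F_7 with f(x, y) ≡ 0 and those with g(x, y) ≡ 0 (mod 7); the common zeros in that column are the intersection.
  x = 0: f ≡ 0 at y ∈ {0}; g ≡ 0 at y ∈ {0, 3}; common: {0}.
  x = 1: f ≡ 0 at y ∈ {4, 6}; g ≡ 0 at y ∈ {0, 6}; common: {6}.
  x = 2: f ≡ 0 at y ∈ {3}; g ≡ 0 at y ∈ {0, 2}; common: ∅.
  x = 3: f ≡ 0 at y ∈ {3, 6}; g ≡ 0 at y ∈ {0, 5}; common: ∅.
  x = 4: f ≡ 0 at y ∈ ∅; g ≡ 0 at y ∈ {0, 1}; common: ∅.
  x = 5: f ≡ 0 at y ∈ ∅; g ≡ 0 at y ∈ {0, 4}; common: ∅.
  x = 6: f ≡ 0 at y ∈ {0, 4}; g ≡ 0 at y ∈ {0}; common: {0}.
Collecting: common zeros = {(0, 0), (1, 6), (6, 0)}, so the count is 3.
Comparison with the Bézout bound: 3 ≤ 4 = deg(f)·deg(g), as expected for curves with no common component (the affine F_7-count falls short of the bound because intersections may lie at infinity, over extension fields, or carry multiplicity).


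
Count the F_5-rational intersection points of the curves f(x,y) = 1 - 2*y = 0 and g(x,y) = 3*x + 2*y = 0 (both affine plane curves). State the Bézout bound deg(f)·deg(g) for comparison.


Common zeros: {(3, 3)}; count = 1; Bézout bound = 1.

deg(f) = 1, deg(g) = 1, so Bézout bound = 1.
Scan x ∈ F_5. For each x, list the y ∈ F_5 with f(x, y) ≡ 0 and those with g(x, y) ≡ 0 (mod 5); the common zeros in that column are the intersection.
  x = 0: f ≡ 0 at y ∈ {3}; g ≡ 0 at y ∈ {0}; common: ∅.
  x = 1: f ≡ 0 at y ∈ {3}; g ≡ 0 at y ∈ {1}; common: ∅.
  x = 2: f ≡ 0 at y ∈ {3}; g ≡ 0 at y ∈ {2}; common: ∅.
  x = 3: f ≡ 0 at y ∈ {3}; g ≡ 0 at y ∈ {3}; common: {3}.
  x = 4: f ≡ 0 at y ∈ {3}; g ≡ 0 at y ∈ {4}; common: ∅.
Collecting: common zeros = {(3, 3)}, so the count is 1.
Comparison with the Bézout bound: 1 ≤ 1 = deg(f)·deg(g), as expected for curves with no common component (the bound is attained).
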